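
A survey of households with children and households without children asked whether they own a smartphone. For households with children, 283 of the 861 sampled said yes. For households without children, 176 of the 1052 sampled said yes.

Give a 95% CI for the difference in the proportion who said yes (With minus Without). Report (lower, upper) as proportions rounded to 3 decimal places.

(0.123, 0.200)

First, p̂₁ = 283/861 = 0.3287; p̂₂ = 176/1052 = 0.1673.
The two standard errors are √(0.3287×0.6713/861) = 0.01601 and √(0.1673×0.8327/1052) = 0.01151.
Because the samples are independent, SE_diff = √(0.01601² + 0.01151²) = 0.01972.
Using z* = 1.960 for 95%, ME = 1.960 × 0.01972 = 0.03865.
p̂₁ − p̂₂ = 0.1614; interval 0.1614 ± 0.03865 gives (0.123, 0.200).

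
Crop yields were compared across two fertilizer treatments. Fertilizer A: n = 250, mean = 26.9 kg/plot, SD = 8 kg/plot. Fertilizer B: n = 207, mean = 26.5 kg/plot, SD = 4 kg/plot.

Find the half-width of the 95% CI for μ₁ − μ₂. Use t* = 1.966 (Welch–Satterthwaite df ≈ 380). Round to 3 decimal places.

Standard errors of each mean: 8/√250 = 0.5060 and 4/√207 = 0.2780.
SE(x̄₁ − x̄₂) = √(0.5060² + 0.2780²) = 0.5773 for independent samples with unequal variances.
With t* = 1.966, the margin is 1.966 × 0.5773 = 1.1350.

1.135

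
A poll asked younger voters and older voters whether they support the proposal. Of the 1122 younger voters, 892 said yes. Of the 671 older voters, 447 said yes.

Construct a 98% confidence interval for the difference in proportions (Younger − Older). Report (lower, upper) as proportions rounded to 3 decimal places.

Sample proportions: 892/1122 = 0.7950, 447/671 = 0.6662.
Each SE is √(p̂(1−p̂)/n): √(0.7950·0.2050/1122) = 0.01205 and √(0.6662·0.3338/671) = 0.01820.
SE(p̂₁ − p̂₂) = √(SE₁² + SE₂²) = √(0.0001452025 + 0.00033124) = 0.02183, since the two samples are independent.
At 98% confidence z* = 2.326; margin = 2.326 × 0.02183 = 0.05078.
The difference is 0.7950 − 0.6662 = 0.1288, so the interval is 0.1288 ± 0.05078 = (0.078, 0.180).

(0.078, 0.180)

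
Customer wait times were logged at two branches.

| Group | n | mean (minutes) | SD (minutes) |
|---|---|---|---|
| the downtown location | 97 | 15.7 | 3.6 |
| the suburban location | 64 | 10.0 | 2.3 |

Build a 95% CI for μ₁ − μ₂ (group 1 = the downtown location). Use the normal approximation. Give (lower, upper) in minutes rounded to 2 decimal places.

SE₁ = s₁/√n₁ = 3.6/√97 = 0.3655; SE₂ = 2.3/√64 = 0.2875.
Independent samples, unequal variances: SE_diff = √(SE₁² + SE₂²) = √(0.13359025 + 0.08265625) = 0.4650.
z* = 1.960, so margin of error = 1.960 × 0.4650 = 0.9114.
Difference in means = 15.7 − 10.0 = 5.7000.
5.7000 ± 0.9114 → (4.79, 6.61).

(4.79, 6.61)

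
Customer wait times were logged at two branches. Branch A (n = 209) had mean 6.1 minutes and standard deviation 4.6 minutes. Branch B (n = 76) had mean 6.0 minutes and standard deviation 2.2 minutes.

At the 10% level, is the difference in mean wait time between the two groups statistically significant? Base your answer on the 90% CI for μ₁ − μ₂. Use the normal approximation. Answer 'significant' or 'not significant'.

Per-group SEs: s₁/√n₁ = 4.6/√209 = 0.3182, s₂/√n₂ = 2.2/√76 = 0.2524.
Unpooled SE of the difference: √(0.10125124 + 0.06370576) = 0.4061.
Margin of error = z* · SE = 1.645 × 0.4061 = 0.6680.
x̄₁ − x̄₂ = 6.1 − 6.0 = 0.1000.
CI: 0.1000 ± 0.6680 = (-0.5680, 0.7680).
The interval (-0.5680, 0.7680) contains 0, so the difference is not significant.

not significant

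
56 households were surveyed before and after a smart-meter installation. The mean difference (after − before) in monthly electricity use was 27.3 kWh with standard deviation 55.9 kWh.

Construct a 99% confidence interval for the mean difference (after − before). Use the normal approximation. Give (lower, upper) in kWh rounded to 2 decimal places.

Paired design: SE = s_d/√n = 55.9/√56 = 7.4700.
z* = 2.576; margin of error = 2.576 × 7.4700 = 19.2427.
27.3 ± 19.2427 → (8.06, 46.54).

(8.06, 46.54)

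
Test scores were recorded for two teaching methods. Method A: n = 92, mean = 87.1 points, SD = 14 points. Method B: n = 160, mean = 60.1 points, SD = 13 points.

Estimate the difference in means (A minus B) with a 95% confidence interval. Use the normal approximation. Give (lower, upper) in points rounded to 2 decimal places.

SE₁ = s₁/√n₁ = 14/√92 = 1.4596; SE₂ = 13/√160 = 1.0277.
Independent samples, unequal variances: SE_diff = √(SE₁² + SE₂²) = √(2.13043216 + 1.05616729) = 1.7851.
z* = 1.960, so margin of error = 1.960 × 1.7851 = 3.4988.
Difference in means = 87.1 − 60.1 = 27.0000.
27.0000 ± 3.4988 → (23.50, 30.50).

(23.50, 30.50)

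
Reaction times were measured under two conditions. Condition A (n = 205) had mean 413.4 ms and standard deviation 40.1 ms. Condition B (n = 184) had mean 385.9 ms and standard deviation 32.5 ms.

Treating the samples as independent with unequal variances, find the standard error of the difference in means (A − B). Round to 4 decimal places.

3.6857

Per-group SEs: s₁/√n₁ = 40.1/√205 = 2.8007, s₂/√n₂ = 32.5/√184 = 2.3959.
Unpooled SE of the difference: √(7.84392049 + 5.74033681) = 3.6857.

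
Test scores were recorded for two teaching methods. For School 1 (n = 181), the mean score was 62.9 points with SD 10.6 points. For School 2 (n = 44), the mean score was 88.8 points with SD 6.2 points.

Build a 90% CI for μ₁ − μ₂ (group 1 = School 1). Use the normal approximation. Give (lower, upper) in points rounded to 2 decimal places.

SE₁ = s₁/√n₁ = 10.6/√181 = 0.7879; SE₂ = 6.2/√44 = 0.9347.
Independent samples, unequal variances: SE_diff = √(SE₁² + SE₂²) = √(0.62078641 + 0.87366409) = 1.2225.
z* = 1.645, so margin of error = 1.645 × 1.2225 = 2.0110.
Difference in means = 62.9 − 88.8 = -25.9000.
-25.9000 ± 2.0110 → (-27.91, -23.89).

(-27.91, -23.89)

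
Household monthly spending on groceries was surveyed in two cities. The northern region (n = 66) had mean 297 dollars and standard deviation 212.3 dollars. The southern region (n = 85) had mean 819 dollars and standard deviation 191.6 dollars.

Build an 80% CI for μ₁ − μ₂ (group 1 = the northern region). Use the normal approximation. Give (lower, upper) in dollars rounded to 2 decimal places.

Standard errors of each mean: 212.3/√66 = 26.1323 and 191.6/√85 = 20.7819.
SE(x̄₁ − x̄₂) = √(26.1323² + 20.7819²) = 33.3884 for independent samples with unequal variances.
With z* = 1.282, the margin is 1.282 × 33.3884 = 42.8039.
x̄₁ − x̄₂ = 297 − 819 = -522.0000; the interval is -522.0000 ± 42.8039 = (-564.80, -479.20).

(-564.80, -479.20)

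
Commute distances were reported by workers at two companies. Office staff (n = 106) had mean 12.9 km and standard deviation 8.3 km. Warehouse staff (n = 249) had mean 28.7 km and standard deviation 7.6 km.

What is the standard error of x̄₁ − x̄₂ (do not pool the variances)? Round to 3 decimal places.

Standard errors of each mean: 8.3/√106 = 0.8062 and 7.6/√249 = 0.4816.
SE(x̄₁ − x̄₂) = √(0.8062² + 0.4816²) = 0.9391 for independent samples with unequal variances.

0.939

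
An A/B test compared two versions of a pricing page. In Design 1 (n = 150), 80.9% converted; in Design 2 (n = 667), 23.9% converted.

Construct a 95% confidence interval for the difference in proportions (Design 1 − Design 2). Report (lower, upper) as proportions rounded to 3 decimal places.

The two standard errors are √(0.8090×0.1910/150) = 0.03210 and √(0.2390×0.7610/667) = 0.01651.
Because the samples are independent, SE_diff = √(0.03210² + 0.01651²) = 0.03610.
Using z* = 1.960 for 95%, ME = 1.960 × 0.03610 = 0.07076.
p̂₁ − p̂₂ = 0.5700; interval 0.5700 ± 0.07076 gives (0.499, 0.641).

(0.499, 0.641)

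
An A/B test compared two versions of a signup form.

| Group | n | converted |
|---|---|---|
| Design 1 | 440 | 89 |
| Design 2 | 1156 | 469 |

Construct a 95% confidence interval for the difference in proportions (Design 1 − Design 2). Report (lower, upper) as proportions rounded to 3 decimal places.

First, p̂₁ = 89/440 = 0.2023; p̂₂ = 469/1156 = 0.4057.
The two standard errors are √(0.2023×0.7977/440) = 0.01915 and √(0.4057×0.5943/1156) = 0.01444.
Because the samples are independent, SE_diff = √(0.01915² + 0.01444²) = 0.02398.
Using z* = 1.960 for 95%, ME = 1.960 × 0.02398 = 0.04700.
p̂₁ − p̂₂ = -0.2034; interval -0.2034 ± 0.04700 gives (-0.250, -0.156).

(-0.250, -0.156)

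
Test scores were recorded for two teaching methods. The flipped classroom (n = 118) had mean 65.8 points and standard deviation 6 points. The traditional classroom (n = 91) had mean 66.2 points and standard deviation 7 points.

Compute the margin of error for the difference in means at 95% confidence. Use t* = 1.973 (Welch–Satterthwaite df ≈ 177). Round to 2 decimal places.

1.81

SE₁ = s₁/√n₁ = 6/√118 = 0.5523; SE₂ = 7/√91 = 0.7338.
Independent samples, unequal variances: SE_diff = √(SE₁² + SE₂²) = √(0.30503529 + 0.53846244) = 0.9184.
t* = 1.973, so margin of error = 1.973 × 0.9184 = 1.8120.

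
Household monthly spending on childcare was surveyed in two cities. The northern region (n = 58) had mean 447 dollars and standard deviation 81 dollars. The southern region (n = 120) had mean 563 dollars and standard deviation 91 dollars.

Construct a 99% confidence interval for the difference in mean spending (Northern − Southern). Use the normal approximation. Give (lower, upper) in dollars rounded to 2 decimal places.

Standard errors of each mean: 81/√58 = 10.6358 and 91/√120 = 8.3071.
SE(x̄₁ − x̄₂) = √(10.6358² + 8.3071²) = 13.4955 for independent samples with unequal variances.
With z* = 2.576, the margin is 2.576 × 13.4955 = 34.7644.
x̄₁ − x̄₂ = 447 − 563 = -116.0000; the interval is -116.0000 ± 34.7644 = (-150.76, -81.24).

(-150.76, -81.24)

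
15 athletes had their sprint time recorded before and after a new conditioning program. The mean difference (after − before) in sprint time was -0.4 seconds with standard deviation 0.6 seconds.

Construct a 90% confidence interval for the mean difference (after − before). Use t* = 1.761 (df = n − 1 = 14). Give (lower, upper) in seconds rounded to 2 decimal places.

(-0.67, -0.13)

Paired design: SE = s_d/√n = 0.6/√15 = 0.1549.
t* = 1.761; margin of error = 1.761 × 0.1549 = 0.2728.
-0.4 ± 0.2728 → (-0.67, -0.13).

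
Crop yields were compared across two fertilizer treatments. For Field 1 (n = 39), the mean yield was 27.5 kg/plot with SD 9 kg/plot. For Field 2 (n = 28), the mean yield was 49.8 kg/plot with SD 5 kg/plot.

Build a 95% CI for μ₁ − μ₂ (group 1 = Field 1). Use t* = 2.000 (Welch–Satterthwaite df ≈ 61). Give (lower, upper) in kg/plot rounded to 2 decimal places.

(-25.75, -18.85)

Standard errors of each mean: 9/√39 = 1.4412 and 5/√28 = 0.9449.
SE(x̄₁ − x̄₂) = √(1.4412² + 0.9449²) = 1.7233 for independent samples with unequal variances.
With t* = 2.000, the margin is 2.000 × 1.7233 = 3.4466.
x̄₁ − x̄₂ = 27.5 − 49.8 = -22.3000; the interval is -22.3000 ± 3.4466 = (-25.75, -18.85).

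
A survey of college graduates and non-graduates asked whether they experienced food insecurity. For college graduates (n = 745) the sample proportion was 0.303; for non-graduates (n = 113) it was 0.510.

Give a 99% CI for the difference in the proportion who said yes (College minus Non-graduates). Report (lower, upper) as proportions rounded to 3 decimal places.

SE₁ = √(p̂₁(1−p̂₁)/n₁) = √(0.3030·0.6970/745) = 0.01684; SE₂ = √(0.5100·0.4900/113) = 0.04703.
Independent samples: SE of the difference = √(SE₁² + SE₂²) = √(0.0002835856 + 0.0022118209) = 0.04995.
z* for 99% confidence is 2.576, so the margin of error is 2.576 × 0.04995 = 0.12867.
Point estimate p̂₁ − p̂₂ = 0.3030 − 0.5100 = -0.2070.
-0.2070 ± 0.12867 → (-0.336, -0.078).

(-0.336, -0.078)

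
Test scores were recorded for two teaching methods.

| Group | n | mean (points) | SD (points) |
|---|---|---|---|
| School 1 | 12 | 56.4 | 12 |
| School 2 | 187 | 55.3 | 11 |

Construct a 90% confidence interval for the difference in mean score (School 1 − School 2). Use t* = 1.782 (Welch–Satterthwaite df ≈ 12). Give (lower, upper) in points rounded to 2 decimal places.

SE₁ = s₁/√n₁ = 12/√12 = 3.4641; SE₂ = 11/√187 = 0.8044.
Independent samples, unequal variances: SE_diff = √(SE₁² + SE₂²) = √(11.99998881 + 0.64705936) = 3.5563.
t* = 1.782, so margin of error = 1.782 × 3.5563 = 6.3373.
Difference in means = 56.4 − 55.3 = 1.1000.
1.1000 ± 6.3373 → (-5.24, 7.44).

(-5.24, 7.44)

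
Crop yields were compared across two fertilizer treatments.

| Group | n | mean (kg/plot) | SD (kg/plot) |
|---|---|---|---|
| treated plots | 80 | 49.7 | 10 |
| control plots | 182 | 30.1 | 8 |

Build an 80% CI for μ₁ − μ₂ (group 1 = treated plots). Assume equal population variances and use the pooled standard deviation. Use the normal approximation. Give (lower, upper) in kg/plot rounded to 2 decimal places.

(18.11, 21.09)

s_p = √[((n₁−1)s₁² + (n₂−1)s₂²)/(n₁+n₂−2)] = √[(79·10² + 181·8²)/260] = 8.6567.
SE = 8.6567·√(1/80 + 1/182) = 1.1612.
With z* = 1.282, margin = 1.282 × 1.1612 = 1.4887.
x̄₁ − x̄₂ = 49.7 − 30.1 = 19.6000; interval 19.6000 ± 1.4887 = (18.11, 21.09).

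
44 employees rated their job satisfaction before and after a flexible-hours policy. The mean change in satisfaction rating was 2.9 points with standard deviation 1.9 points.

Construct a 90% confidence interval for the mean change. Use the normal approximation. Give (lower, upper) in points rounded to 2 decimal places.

(2.43, 3.37)

This is a matched-pairs design, so SE = s_d/√n = 1.9/√44 = 0.2864.
Margin = 1.645 × 0.2864 = 0.4711; the interval is 2.9 ± 0.4711 = (2.43, 3.37).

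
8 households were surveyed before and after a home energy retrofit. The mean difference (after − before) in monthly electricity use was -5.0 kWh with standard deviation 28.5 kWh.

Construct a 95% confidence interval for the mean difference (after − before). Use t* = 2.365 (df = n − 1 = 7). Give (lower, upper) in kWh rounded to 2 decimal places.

(-28.83, 18.83)

This is a matched-pairs design, so SE = s_d/√n = 28.5/√8 = 10.0763.
Margin = 2.365 × 10.0763 = 23.8304; the interval is -5.0 ± 23.8304 = (-28.83, 18.83).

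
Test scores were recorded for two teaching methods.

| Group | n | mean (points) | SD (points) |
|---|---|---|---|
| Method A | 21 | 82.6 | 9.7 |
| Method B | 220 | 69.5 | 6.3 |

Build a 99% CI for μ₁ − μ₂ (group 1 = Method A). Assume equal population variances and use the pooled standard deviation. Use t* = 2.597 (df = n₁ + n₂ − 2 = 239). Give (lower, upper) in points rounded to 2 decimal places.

(9.15, 17.05)

Pooled variance s_p² = [20·9.7² + 219·6.3²] / (21+220−2) = 44.2423, so s_p = 6.6515.
SE_diff = s_p·√(1/n₁ + 1/n₂) = 6.6515·√(1/21 + 1/220) = 1.5192.
t* = 2.597; margin = 2.597 × 1.5192 = 3.9454.
Difference = 82.6 − 69.5 = 13.1000.
13.1000 ± 3.9454 → (9.15, 17.05).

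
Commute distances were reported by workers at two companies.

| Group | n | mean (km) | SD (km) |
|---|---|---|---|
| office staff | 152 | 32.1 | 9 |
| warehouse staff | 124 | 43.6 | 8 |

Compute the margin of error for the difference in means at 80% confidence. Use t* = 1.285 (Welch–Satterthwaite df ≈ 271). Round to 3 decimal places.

SE₁ = s₁/√n₁ = 9/√152 = 0.7300; SE₂ = 8/√124 = 0.7184.
Independent samples, unequal variances: SE_diff = √(SE₁² + SE₂²) = √(0.5329 + 0.51609856) = 1.0242.
t* = 1.285, so margin of error = 1.285 × 1.0242 = 1.3161.

1.316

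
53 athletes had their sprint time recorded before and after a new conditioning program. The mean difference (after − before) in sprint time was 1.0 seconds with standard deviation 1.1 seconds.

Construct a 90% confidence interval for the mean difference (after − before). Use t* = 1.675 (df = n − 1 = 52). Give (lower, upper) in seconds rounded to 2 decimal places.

(0.75, 1.25)

This is a matched-pairs design, so SE = s_d/√n = 1.1/√53 = 0.1511.
Margin = 1.675 × 0.1511 = 0.2531; the interval is 1.0 ± 0.2531 = (0.75, 1.25).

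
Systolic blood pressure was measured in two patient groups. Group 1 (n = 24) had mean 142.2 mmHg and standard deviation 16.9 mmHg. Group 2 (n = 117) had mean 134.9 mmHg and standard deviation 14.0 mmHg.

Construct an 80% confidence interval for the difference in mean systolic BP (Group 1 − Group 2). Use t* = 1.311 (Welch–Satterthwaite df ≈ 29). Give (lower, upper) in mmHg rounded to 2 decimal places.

(2.47, 12.13)

SE₁ = s₁/√n₁ = 16.9/√24 = 3.4497; SE₂ = 14.0/√117 = 1.2943.
Independent samples, unequal variances: SE_diff = √(SE₁² + SE₂²) = √(11.90043009 + 1.67521249) = 3.6845.
t* = 1.311, so margin of error = 1.311 × 3.6845 = 4.8304.
Difference in means = 142.2 − 134.9 = 7.3000.
7.3000 ± 4.8304 → (2.47, 12.13).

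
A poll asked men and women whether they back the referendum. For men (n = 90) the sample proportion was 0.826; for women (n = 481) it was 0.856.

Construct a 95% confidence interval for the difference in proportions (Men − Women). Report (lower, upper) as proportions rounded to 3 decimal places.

The two standard errors are √(0.8260×0.1740/90) = 0.03996 and √(0.8560×0.1440/481) = 0.01601.
Because the samples are independent, SE_diff = √(0.03996² + 0.01601²) = 0.04305.
Using z* = 1.960 for 95%, ME = 1.960 × 0.04305 = 0.08438.
p̂₁ − p̂₂ = -0.0300; interval -0.0300 ± 0.08438 gives (-0.114, 0.054).

(-0.114, 0.054)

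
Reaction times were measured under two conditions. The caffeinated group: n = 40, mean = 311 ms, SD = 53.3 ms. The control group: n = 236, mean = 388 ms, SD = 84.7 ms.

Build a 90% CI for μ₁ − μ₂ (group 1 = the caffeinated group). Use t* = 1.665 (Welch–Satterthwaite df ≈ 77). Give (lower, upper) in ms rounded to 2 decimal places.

SE₁ = s₁/√n₁ = 53.3/√40 = 8.4275; SE₂ = 84.7/√236 = 5.5135.
Independent samples, unequal variances: SE_diff = √(SE₁² + SE₂²) = √(71.02275625 + 30.39868225) = 10.0708.
t* = 1.665, so margin of error = 1.665 × 10.0708 = 16.7679.
Difference in means = 311 − 388 = -77.0000.
-77.0000 ± 16.7679 → (-93.77, -60.23).

(-93.77, -60.23)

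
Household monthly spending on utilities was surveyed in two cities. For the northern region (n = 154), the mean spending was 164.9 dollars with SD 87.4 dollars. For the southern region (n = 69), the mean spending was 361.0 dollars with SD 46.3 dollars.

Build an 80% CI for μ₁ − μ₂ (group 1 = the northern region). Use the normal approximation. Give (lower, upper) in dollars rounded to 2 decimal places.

Standard errors of each mean: 87.4/√154 = 7.0429 and 46.3/√69 = 5.5739.
SE(x̄₁ − x̄₂) = √(7.0429² + 5.5739²) = 8.9817 for independent samples with unequal variances.
With z* = 1.282, the margin is 1.282 × 8.9817 = 11.5145.
x̄₁ − x̄₂ = 164.9 − 361.0 = -196.1000; the interval is -196.1000 ± 11.5145 = (-207.61, -184.59).

(-207.61, -184.59)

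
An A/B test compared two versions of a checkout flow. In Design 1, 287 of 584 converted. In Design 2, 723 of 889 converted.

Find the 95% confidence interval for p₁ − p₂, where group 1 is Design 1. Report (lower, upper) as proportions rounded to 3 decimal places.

(-0.370, -0.274)

p̂₁ = 287/584 = 0.4914 and p̂₂ = 723/889 = 0.8133.
SE₁ = √(p̂₁(1−p̂₁)/n₁) = √(0.4914·0.5086/584) = 0.02069; SE₂ = √(0.8133·0.1867/889) = 0.01307.
Independent samples: SE of the difference = √(SE₁² + SE₂²) = √(0.0004280761 + 0.0001708249) = 0.02447.
z* for 95% confidence is 1.960, so the margin of error is 1.960 × 0.02447 = 0.04796.
Point estimate p̂₁ − p̂₂ = 0.4914 − 0.8133 = -0.3219.
-0.3219 ± 0.04796 → (-0.370, -0.274).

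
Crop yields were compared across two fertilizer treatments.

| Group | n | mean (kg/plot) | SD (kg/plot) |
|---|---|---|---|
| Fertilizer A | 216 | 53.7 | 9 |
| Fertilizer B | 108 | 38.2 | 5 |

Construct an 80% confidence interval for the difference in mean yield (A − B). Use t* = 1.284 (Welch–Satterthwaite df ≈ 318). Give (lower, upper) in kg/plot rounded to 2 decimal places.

(14.50, 16.50)

Per-group SEs: s₁/√n₁ = 9/√216 = 0.6124, s₂/√n₂ = 5/√108 = 0.4811.
Unpooled SE of the difference: √(0.37503376 + 0.23145721) = 0.7788.
Margin of error = t* · SE = 1.284 × 0.7788 = 1.0000.
x̄₁ − x̄₂ = 53.7 − 38.2 = 15.5000.
CI: 15.5000 ± 1.0000 = (14.50, 16.50).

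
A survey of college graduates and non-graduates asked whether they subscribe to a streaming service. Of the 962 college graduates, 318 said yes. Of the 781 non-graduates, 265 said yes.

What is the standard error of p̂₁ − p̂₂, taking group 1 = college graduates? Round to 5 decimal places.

0.02274

p̂₁ = 318/962 = 0.3306 and p̂₂ = 265/781 = 0.3393.
SE₁ = √(p̂₁(1−p̂₁)/n₁) = √(0.3306·0.6694/962) = 0.01517; SE₂ = √(0.3393·0.6607/781) = 0.01694.
Independent samples: SE of the difference = √(SE₁² + SE₂²) = √(0.0002301289 + 0.0002869636) = 0.02274.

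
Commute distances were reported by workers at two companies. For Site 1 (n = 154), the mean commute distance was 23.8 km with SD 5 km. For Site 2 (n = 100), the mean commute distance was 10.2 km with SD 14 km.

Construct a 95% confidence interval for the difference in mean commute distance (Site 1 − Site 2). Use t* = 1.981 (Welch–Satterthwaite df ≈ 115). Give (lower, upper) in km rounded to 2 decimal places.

(10.71, 16.49)

Standard errors of each mean: 5/√154 = 0.4029 and 14/√100 = 1.4000.
SE(x̄₁ − x̄₂) = √(0.4029² + 1.4000²) = 1.4568 for independent samples with unequal variances.
With t* = 1.981, the margin is 1.981 × 1.4568 = 2.8859.
x̄₁ − x̄₂ = 23.8 − 10.2 = 13.6000; the interval is 13.6000 ± 2.8859 = (10.71, 16.49).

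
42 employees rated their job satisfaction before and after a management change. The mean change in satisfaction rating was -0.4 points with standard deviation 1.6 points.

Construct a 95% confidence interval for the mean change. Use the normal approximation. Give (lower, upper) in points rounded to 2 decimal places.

(-0.88, 0.08)

Paired design: SE = s_d/√n = 1.6/√42 = 0.2469.
z* = 1.960; margin of error = 1.960 × 0.2469 = 0.4839.
-0.4 ± 0.4839 → (-0.88, 0.08).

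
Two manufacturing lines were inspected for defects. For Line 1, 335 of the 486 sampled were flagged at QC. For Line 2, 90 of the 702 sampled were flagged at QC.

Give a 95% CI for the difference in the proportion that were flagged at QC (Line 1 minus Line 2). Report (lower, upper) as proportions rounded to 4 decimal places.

(0.5131, 0.6091)

p̂₁ = 335/486 = 0.6893 and p̂₂ = 90/702 = 0.1282.
SE₁ = √(p̂₁(1−p̂₁)/n₁) = √(0.6893·0.3107/486) = 0.02099; SE₂ = √(0.1282·0.8718/702) = 0.01262.
Independent samples: SE of the difference = √(SE₁² + SE₂²) = √(0.0004405801 + 0.0001592644) = 0.02449.
z* for 95% confidence is 1.960, so the margin of error is 1.960 × 0.02449 = 0.04800.
Point estimate p̂₁ − p̂₂ = 0.6893 − 0.1282 = 0.5611.
0.5611 ± 0.04800 → (0.5131, 0.6091).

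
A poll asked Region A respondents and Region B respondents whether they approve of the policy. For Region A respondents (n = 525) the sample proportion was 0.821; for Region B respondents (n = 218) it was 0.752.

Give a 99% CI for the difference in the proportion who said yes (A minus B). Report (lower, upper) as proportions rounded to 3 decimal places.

(-0.018, 0.156)

SE₁ = √(p̂₁(1−p̂₁)/n₁) = √(0.8210·0.1790/525) = 0.01673; SE₂ = √(0.7520·0.2480/218) = 0.02925.
Independent samples: SE of the difference = √(SE₁² + SE₂²) = √(0.0002798929 + 0.0008555625) = 0.03370.
z* for 99% confidence is 2.576, so the margin of error is 2.576 × 0.03370 = 0.08681.
Point estimate p̂₁ − p̂₂ = 0.8210 − 0.7520 = 0.0690.
0.0690 ± 0.08681 → (-0.018, 0.156).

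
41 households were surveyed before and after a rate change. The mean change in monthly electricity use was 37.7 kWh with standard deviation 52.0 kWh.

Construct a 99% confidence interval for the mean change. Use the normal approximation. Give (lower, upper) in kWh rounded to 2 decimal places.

This is a matched-pairs design, so SE = s_d/√n = 52.0/√41 = 8.1210.
Margin = 2.576 × 8.1210 = 20.9197; the interval is 37.7 ± 20.9197 = (16.78, 58.62).

(16.78, 58.62)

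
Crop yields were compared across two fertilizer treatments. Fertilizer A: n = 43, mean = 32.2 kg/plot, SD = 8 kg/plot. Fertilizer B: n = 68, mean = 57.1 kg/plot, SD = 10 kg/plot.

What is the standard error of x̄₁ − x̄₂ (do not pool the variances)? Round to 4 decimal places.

Per-group SEs: s₁/√n₁ = 8/√43 = 1.2200, s₂/√n₂ = 10/√68 = 1.2127.
Unpooled SE of the difference: √(1.4884 + 1.47064129) = 1.7202.

1.7202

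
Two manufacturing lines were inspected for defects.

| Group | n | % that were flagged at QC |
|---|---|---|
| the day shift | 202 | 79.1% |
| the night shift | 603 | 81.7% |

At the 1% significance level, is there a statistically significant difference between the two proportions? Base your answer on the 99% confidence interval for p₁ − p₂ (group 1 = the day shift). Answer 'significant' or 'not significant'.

SE₁ = √(p̂₁(1−p̂₁)/n₁) = √(0.7910·0.2090/202) = 0.02861; SE₂ = √(0.8170·0.1830/603) = 0.01575.
Independent samples: SE of the difference = √(SE₁² + SE₂²) = √(0.0008185321 + 0.0002480625) = 0.03266.
z* for 99% confidence is 2.576, so the margin of error is 2.576 × 0.03266 = 0.08413.
Point estimate p̂₁ − p̂₂ = 0.7910 − 0.8170 = -0.0260.
-0.0260 ± 0.08413 → (-0.11013, 0.05813).
The interval (-0.11013, 0.05813) contains 0, so the difference is not significant.

not significant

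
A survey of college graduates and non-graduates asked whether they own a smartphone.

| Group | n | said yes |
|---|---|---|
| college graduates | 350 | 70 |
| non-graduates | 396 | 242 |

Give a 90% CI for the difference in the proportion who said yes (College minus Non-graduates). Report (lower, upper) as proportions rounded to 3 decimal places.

(-0.465, -0.358)

First, p̂₁ = 70/350 = 0.2000; p̂₂ = 242/396 = 0.6111.
The two standard errors are √(0.2000×0.8000/350) = 0.02138 and √(0.6111×0.3889/396) = 0.02450.
Because the samples are independent, SE_diff = √(0.02138² + 0.02450²) = 0.03252.
Using z* = 1.645 for 90%, ME = 1.645 × 0.03252 = 0.05350.
p̂₁ − p̂₂ = -0.4111; interval -0.4111 ± 0.05350 gives (-0.465, -0.358).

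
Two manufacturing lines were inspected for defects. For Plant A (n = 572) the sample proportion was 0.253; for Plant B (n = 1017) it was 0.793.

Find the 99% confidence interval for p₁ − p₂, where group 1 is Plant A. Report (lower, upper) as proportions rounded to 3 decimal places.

The two standard errors are √(0.2530×0.7470/572) = 0.01818 and √(0.7930×0.2070/1017) = 0.01270.
Because the samples are independent, SE_diff = √(0.01818² + 0.01270²) = 0.02218.
Using z* = 2.576 for 99%, ME = 2.576 × 0.02218 = 0.05714.
p̂₁ − p̂₂ = -0.5400; interval -0.5400 ± 0.05714 gives (-0.597, -0.483).

(-0.597, -0.483)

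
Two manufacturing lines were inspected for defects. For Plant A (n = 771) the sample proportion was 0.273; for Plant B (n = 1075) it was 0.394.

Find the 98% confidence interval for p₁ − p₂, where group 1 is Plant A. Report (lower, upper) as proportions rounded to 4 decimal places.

(-0.1719, -0.0701)

SE₁ = √(p̂₁(1−p̂₁)/n₁) = √(0.2730·0.7270/771) = 0.01604; SE₂ = √(0.3940·0.6060/1075) = 0.01490.
Independent samples: SE of the difference = √(SE₁² + SE₂²) = √(0.0002572816 + 0.00022201) = 0.02189.
z* for 98% confidence is 2.326, so the margin of error is 2.326 × 0.02189 = 0.05092.
Point estimate p̂₁ − p̂₂ = 0.2730 − 0.3940 = -0.1210.
-0.1210 ± 0.05092 → (-0.1719, -0.0701).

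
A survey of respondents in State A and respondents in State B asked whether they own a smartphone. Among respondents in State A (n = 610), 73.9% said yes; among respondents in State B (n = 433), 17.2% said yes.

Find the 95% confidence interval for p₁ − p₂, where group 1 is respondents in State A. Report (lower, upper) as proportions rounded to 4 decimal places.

(0.5172, 0.6168)

The two standard errors are √(0.7390×0.2610/610) = 0.01778 and √(0.1720×0.8280/433) = 0.01814.
Because the samples are independent, SE_diff = √(0.01778² + 0.01814²) = 0.02540.
Using z* = 1.960 for 95%, ME = 1.960 × 0.02540 = 0.04978.
p̂₁ − p̂₂ = 0.5670; interval 0.5670 ± 0.04978 gives (0.5172, 0.6168).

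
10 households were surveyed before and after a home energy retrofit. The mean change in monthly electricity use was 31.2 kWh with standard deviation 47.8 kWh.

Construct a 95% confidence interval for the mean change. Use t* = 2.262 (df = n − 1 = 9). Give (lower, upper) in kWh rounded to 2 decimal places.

This is a matched-pairs design, so SE = s_d/√n = 47.8/√10 = 15.1157.
Margin = 2.262 × 15.1157 = 34.1917; the interval is 31.2 ± 34.1917 = (-2.99, 65.39).

(-2.99, 65.39)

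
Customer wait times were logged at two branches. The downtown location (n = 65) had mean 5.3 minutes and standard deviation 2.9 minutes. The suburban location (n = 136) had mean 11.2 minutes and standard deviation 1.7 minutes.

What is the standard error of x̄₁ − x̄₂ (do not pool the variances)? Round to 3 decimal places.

Standard errors of each mean: 2.9/√65 = 0.3597 and 1.7/√136 = 0.1458.
SE(x̄₁ − x̄₂) = √(0.3597² + 0.1458²) = 0.3881 for independent samples with unequal variances.

0.388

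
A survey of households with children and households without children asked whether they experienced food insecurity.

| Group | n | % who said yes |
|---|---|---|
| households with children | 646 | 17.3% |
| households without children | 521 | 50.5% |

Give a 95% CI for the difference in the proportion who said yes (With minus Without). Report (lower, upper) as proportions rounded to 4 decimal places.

(-0.3839, -0.2801)

SE₁ = √(p̂₁(1−p̂₁)/n₁) = √(0.1730·0.8270/646) = 0.01488; SE₂ = √(0.5050·0.4950/521) = 0.02190.
Independent samples: SE of the difference = √(SE₁² + SE₂²) = √(0.0002214144 + 0.00047961) = 0.02648.
z* for 95% confidence is 1.960, so the margin of error is 1.960 × 0.02648 = 0.05190.
Point estimate p̂₁ − p̂₂ = 0.1730 − 0.5050 = -0.3320.
-0.3320 ± 0.05190 → (-0.3839, -0.2801).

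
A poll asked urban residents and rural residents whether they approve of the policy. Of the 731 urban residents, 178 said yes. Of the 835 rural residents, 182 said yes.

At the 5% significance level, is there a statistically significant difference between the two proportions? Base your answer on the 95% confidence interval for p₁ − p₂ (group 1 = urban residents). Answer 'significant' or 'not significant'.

not significant

Sample proportions: 178/731 = 0.2435, 182/835 = 0.2180.
Each SE is √(p̂(1−p̂)/n): √(0.2435·0.7565/731) = 0.01587 and √(0.2180·0.7820/835) = 0.01429.
SE(p̂₁ − p̂₂) = √(SE₁² + SE₂²) = √(0.0002518569 + 0.0002042041) = 0.02136, since the two samples are independent.
At 95% confidence z* = 1.960; margin = 1.960 × 0.02136 = 0.04187.
The difference is 0.2435 − 0.2180 = 0.0255, so the interval is 0.0255 ± 0.04187 = (-0.01637, 0.06737).
The interval (-0.01637, 0.06737) contains 0, so the difference is not significant.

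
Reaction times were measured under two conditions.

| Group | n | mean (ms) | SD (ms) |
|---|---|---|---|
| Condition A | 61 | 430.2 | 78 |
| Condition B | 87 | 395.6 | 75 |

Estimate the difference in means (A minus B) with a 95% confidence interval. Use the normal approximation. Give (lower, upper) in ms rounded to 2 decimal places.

(9.47, 59.73)

SE₁ = s₁/√n₁ = 78/√61 = 9.9869; SE₂ = 75/√87 = 8.0408.
Independent samples, unequal variances: SE_diff = √(SE₁² + SE₂²) = √(99.73817161 + 64.65446464) = 12.8216.
z* = 1.960, so margin of error = 1.960 × 12.8216 = 25.1303.
Difference in means = 430.2 − 395.6 = 34.6000.
34.6000 ± 25.1303 → (9.47, 59.73).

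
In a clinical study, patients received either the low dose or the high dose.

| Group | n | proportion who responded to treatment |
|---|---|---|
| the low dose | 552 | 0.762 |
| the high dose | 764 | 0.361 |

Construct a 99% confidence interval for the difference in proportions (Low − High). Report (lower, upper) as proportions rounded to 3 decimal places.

(0.336, 0.466)

The two standard errors are √(0.7620×0.2380/552) = 0.01813 and √(0.3610×0.6390/764) = 0.01738.
Because the samples are independent, SE_diff = √(0.01813² + 0.01738²) = 0.02511.
Using z* = 2.576 for 99%, ME = 2.576 × 0.02511 = 0.06468.
p̂₁ − p̂₂ = 0.4010; interval 0.4010 ± 0.06468 gives (0.336, 0.466).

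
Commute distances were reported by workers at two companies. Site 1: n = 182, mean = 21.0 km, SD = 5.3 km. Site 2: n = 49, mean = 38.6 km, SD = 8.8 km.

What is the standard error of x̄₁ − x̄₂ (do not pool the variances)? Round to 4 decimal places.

1.3171

SE₁ = s₁/√n₁ = 5.3/√182 = 0.3929; SE₂ = 8.8/√49 = 1.2571.
Independent samples, unequal variances: SE_diff = √(SE₁² + SE₂²) = √(0.15437041 + 1.58030041) = 1.3171.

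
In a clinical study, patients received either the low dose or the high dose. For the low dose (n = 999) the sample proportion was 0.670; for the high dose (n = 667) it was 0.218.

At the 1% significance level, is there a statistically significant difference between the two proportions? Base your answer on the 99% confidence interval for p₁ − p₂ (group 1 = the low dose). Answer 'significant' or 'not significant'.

Each SE is √(p̂(1−p̂)/n): √(0.6700·0.3300/999) = 0.01488 and √(0.2180·0.7820/667) = 0.01599.
SE(p̂₁ − p̂₂) = √(SE₁² + SE₂²) = √(0.0002214144 + 0.0002556801) = 0.02184, since the two samples are independent.
At 99% confidence z* = 2.576; margin = 2.576 × 0.02184 = 0.05626.
The difference is 0.6700 − 0.2180 = 0.4520, so the interval is 0.4520 ± 0.05626 = (0.39574, 0.50826).
The interval (0.39574, 0.50826) does not contain 0, so the difference is significant.

significant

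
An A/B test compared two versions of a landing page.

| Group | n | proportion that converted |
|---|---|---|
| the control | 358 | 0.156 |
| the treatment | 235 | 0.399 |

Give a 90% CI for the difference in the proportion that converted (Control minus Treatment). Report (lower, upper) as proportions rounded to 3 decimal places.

(-0.304, -0.182)

SE₁ = √(p̂₁(1−p̂₁)/n₁) = √(0.1560·0.8440/358) = 0.01918; SE₂ = √(0.3990·0.6010/235) = 0.03194.
Independent samples: SE of the difference = √(SE₁² + SE₂²) = √(0.0003678724 + 0.0010201636) = 0.03726.
z* for 90% confidence is 1.645, so the margin of error is 1.645 × 0.03726 = 0.06129.
Point estimate p̂₁ − p̂₂ = 0.1560 − 0.3990 = -0.2430.
-0.2430 ± 0.06129 → (-0.304, -0.182).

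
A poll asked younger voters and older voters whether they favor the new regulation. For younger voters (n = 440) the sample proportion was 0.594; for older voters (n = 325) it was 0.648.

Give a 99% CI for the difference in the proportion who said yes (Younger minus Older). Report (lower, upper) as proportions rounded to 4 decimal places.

(-0.1451, 0.0371)

The two standard errors are √(0.5940×0.4060/440) = 0.02341 and √(0.6480×0.3520/325) = 0.02649.
Because the samples are independent, SE_diff = √(0.02341² + 0.02649²) = 0.03535.
Using z* = 2.576 for 99%, ME = 2.576 × 0.03535 = 0.09106.
p̂₁ − p̂₂ = -0.0540; interval -0.0540 ± 0.09106 gives (-0.1451, 0.0371).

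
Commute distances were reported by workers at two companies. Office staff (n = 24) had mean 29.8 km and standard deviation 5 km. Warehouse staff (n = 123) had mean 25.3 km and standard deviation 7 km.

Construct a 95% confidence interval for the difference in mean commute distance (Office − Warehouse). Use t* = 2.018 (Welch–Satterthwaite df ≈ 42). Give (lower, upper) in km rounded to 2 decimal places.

SE₁ = s₁/√n₁ = 5/√24 = 1.0206; SE₂ = 7/√123 = 0.6312.
Independent samples, unequal variances: SE_diff = √(SE₁² + SE₂²) = √(1.04162436 + 0.39841344) = 1.2000.
t* = 2.018, so margin of error = 2.018 × 1.2000 = 2.4216.
Difference in means = 29.8 − 25.3 = 4.5000.
4.5000 ± 2.4216 → (2.08, 6.92).

(2.08, 6.92)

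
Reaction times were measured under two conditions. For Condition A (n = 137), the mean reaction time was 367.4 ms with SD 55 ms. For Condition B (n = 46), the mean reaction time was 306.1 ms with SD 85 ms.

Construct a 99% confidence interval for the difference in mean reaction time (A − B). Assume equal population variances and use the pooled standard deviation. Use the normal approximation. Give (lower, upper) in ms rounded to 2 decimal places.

s_p = √[((n₁−1)s₁² + (n₂−1)s₂²)/(n₁+n₂−2)] = √[(136·55² + 45·85²)/181] = 63.7903.
SE = 63.7903·√(1/137 + 1/46) = 10.8703.
With z* = 2.576, margin = 2.576 × 10.8703 = 28.0019.
x̄₁ − x̄₂ = 367.4 − 306.1 = 61.3000; interval 61.3000 ± 28.0019 = (33.30, 89.30).

(33.30, 89.30)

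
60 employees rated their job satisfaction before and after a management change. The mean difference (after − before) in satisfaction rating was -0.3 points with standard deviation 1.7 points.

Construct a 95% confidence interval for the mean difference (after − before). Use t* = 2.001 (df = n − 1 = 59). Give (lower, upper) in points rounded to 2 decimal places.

Paired design: SE = s_d/√n = 1.7/√60 = 0.2195.
t* = 2.001; margin of error = 2.001 × 0.2195 = 0.4392.
-0.3 ± 0.4392 → (-0.74, 0.14).

(-0.74, 0.14)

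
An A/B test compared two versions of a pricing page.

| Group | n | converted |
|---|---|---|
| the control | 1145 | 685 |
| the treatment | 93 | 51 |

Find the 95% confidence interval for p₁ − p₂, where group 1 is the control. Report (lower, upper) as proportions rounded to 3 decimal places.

(-0.055, 0.155)

p̂₁ = 685/1145 = 0.5983 and p̂₂ = 51/93 = 0.5484.
SE₁ = √(p̂₁(1−p̂₁)/n₁) = √(0.5983·0.4017/1145) = 0.01449; SE₂ = √(0.5484·0.4516/93) = 0.05160.
Independent samples: SE of the difference = √(SE₁² + SE₂²) = √(0.0002099601 + 0.00266256) = 0.05360.
z* for 95% confidence is 1.960, so the margin of error is 1.960 × 0.05360 = 0.10506.
Point estimate p̂₁ − p̂₂ = 0.5983 − 0.5484 = 0.0499.
0.0499 ± 0.10506 → (-0.055, 0.155).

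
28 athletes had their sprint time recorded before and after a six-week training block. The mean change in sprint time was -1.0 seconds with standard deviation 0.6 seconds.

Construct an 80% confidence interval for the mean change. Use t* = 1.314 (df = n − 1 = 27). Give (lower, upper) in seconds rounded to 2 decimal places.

This is a matched-pairs design, so SE = s_d/√n = 0.6/√28 = 0.1134.
Margin = 1.314 × 0.1134 = 0.1490; the interval is -1.0 ± 0.1490 = (-1.15, -0.85).

(-1.15, -0.85)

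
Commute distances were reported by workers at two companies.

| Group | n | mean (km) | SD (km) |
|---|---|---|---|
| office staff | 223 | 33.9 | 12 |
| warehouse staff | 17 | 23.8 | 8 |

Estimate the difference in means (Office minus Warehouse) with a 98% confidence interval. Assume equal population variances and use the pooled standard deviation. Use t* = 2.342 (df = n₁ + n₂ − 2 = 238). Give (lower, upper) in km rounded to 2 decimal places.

(3.16, 17.04)

Pooled variance s_p² = [222·12² + 16·8²] / (223+17−2) = 138.6218, so s_p = 11.7738.
SE_diff = s_p·√(1/n₁ + 1/n₂) = 11.7738·√(1/223 + 1/17) = 2.9624.
t* = 2.342; margin = 2.342 × 2.9624 = 6.9379.
Difference = 33.9 − 23.8 = 10.1000.
10.1000 ± 6.9379 → (3.16, 17.04).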